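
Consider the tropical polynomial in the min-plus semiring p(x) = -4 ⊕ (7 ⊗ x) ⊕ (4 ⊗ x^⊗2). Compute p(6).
p(6) = -4

A tropical monomial a ⊗ x^⊗i evaluates to a + i · x. Evaluating each term at x = 6:
  Term 0 contributes -4 + 0 · 6 = -4
  Term 1 contributes 7 + 1 · 6 = 13
  Term 2 contributes 4 + 2 · 6 = 16
p(6) = ⊕ of these = min[-4, 13, 16] = -4.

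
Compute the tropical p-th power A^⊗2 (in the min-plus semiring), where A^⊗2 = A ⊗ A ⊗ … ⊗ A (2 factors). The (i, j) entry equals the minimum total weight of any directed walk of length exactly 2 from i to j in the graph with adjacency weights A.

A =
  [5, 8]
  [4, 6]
A^⊗2 =
  [10, 13]
  [9, 12]

Each entry (A^⊗2)_ij equals the minimum over all length-2 walks i = v_0 → v_1 → … → v_2 = j of Σ_t A[v_t][v_{t+1}]. For example, for (i, j) = (0, 1) we minimise over 2 possible intermediate vertex sequences; the minimum is 13, attained along the walk 0 → 0 → 1.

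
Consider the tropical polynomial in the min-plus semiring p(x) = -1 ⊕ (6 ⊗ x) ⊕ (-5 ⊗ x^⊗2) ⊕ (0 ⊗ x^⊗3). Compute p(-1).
p(-1) = -7

A tropical monomial a ⊗ x^⊗i evaluates to a + i · x. Evaluating each term at x = -1:
  Term 0 contributes -1 + 0 · -1 = -1
  Term 1 contributes 6 + 1 · -1 = 5
  Term 2 contributes -5 + 2 · -1 = -7
  Term 3 contributes 0 + 3 · -1 = -3
p(-1) = ⊕ of these = min[-1, 5, -7, -3] = -7.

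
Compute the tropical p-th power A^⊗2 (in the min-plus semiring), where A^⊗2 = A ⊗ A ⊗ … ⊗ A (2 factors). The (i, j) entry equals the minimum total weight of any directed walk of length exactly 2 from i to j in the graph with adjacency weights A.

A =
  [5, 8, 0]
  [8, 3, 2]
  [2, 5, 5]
A^⊗2 =
  [2, 5, 5]
  [4, 6, 5]
  [7, 8, 2]

Each entry (A^⊗2)_ij equals the minimum over all length-2 walks i = v_0 → v_1 → … → v_2 = j of Σ_t A[v_t][v_{t+1}]. For example, for (i, j) = (0, 2) we minimise over 3 possible intermediate vertex sequences; the minimum is 5, attained along the walk 0 → 0 → 2.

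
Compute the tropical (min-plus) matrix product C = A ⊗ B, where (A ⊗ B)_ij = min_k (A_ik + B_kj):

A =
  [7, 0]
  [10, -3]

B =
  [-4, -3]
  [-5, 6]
A ⊗ B =
  [-5, 4]
  [-8, 3]

Apply the min-plus product entry-by-entry:
  C[0][0] = min over k of (A[0][0] + B[0][0] = 7 + -4 = 3, A[0][1] + B[1][0] = 0 + -5 = -5) = -5 (attained at k = 1)
  C[0][1] = min over k of (A[0][0] + B[0][1] = 7 + -3 = 4, A[0][1] + B[1][1] = 0 + 6 = 6) = 4 (attained at k = 0)
  C[1][0] = min over k of (A[1][0] + B[0][0] = 10 + -4 = 6, A[1][1] + B[1][0] = -3 + -5 = -8) = -8 (attained at k = 1)
  C[1][1] = min over k of (A[1][0] + B[0][1] = 10 + -3 = 7, A[1][1] + B[1][1] = -3 + 6 = 3) = 3 (attained at k = 1)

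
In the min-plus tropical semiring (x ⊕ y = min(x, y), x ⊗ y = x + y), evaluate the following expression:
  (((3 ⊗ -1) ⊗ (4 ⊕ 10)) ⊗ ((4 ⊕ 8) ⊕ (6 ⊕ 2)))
(((3 ⊗ -1) ⊗ (4 ⊕ 10)) ⊗ ((4 ⊕ 8) ⊕ (6 ⊕ 2))) = 8

Expand innermost to outermost. Recall ⊕ takes the minimum of its arguments and ⊗ takes their sum. Working out the expression (((3 ⊗ -1) ⊗ (4 ⊕ 10)) ⊗ ((4 ⊕ 8) ⊕ (6 ⊕ 2))) gives 8.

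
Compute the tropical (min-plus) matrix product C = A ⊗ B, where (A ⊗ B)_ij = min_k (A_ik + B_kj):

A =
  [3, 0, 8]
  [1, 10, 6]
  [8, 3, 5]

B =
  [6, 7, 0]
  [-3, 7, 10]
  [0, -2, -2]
A ⊗ B =
  [-3, 6, 3]
  [6, 4, 1]
  [0, 3, 3]

Apply the min-plus product entry-by-entry:
  C[0][0] = min over k of (A[0][0] + B[0][0] = 3 + 6 = 9, A[0][1] + B[1][0] = 0 + -3 = -3, A[0][2] + B[2][0] = 8 + 0 = 8) = -3 (attained at k = 1)
  C[0][1] = min over k of (A[0][0] + B[0][1] = 3 + 7 = 10, A[0][1] + B[1][1] = 0 + 7 = 7, A[0][2] + B[2][1] = 8 + -2 = 6) = 6 (attained at k = 2)
  C[0][2] = min over k of (A[0][0] + B[0][2] = 3 + 0 = 3, A[0][1] + B[1][2] = 0 + 10 = 10, A[0][2] + B[2][2] = 8 + -2 = 6) = 3 (attained at k = 0)
  C[1][0] = min over k of (A[1][0] + B[0][0] = 1 + 6 = 7, A[1][1] + B[1][0] = 10 + -3 = 7, A[1][2] + B[2][0] = 6 + 0 = 6) = 6 (attained at k = 2)
  C[1][1] = min over k of (A[1][0] + B[0][1] = 1 + 7 = 8, A[1][1] + B[1][1] = 10 + 7 = 17, A[1][2] + B[2][1] = 6 + -2 = 4) = 4 (attained at k = 2)
  C[1][2] = min over k of (A[1][0] + B[0][2] = 1 + 0 = 1, A[1][1] + B[1][2] = 10 + 10 = 20, A[1][2] + B[2][2] = 6 + -2 = 4) = 1 (attained at k = 0)
  C[2][0] = min over k of (A[2][0] + B[0][0] = 8 + 6 = 14, A[2][1] + B[1][0] = 3 + -3 = 0, A[2][2] + B[2][0] = 5 + 0 = 5) = 0 (attained at k = 1)
  C[2][1] = min over k of (A[2][0] + B[0][1] = 8 + 7 = 15, A[2][1] + B[1][1] = 3 + 7 = 10, A[2][2] + B[2][1] = 5 + -2 = 3) = 3 (attained at k = 2)
  C[2][2] = min over k of (A[2][0] + B[0][2] = 8 + 0 = 8, A[2][1] + B[1][2] = 3 + 10 = 13, A[2][2] + B[2][2] = 5 + -2 = 3) = 3 (attained at k = 2)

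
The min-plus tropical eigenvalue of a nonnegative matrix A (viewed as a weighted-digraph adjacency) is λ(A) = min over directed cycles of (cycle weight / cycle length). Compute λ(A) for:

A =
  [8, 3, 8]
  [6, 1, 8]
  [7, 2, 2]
λ(A) = 1

Enumerate directed cycles and compute their means (weight / length). Sample:
  cycle 0 → 0: weight = 8, length = 1, mean = 8/1 ≈ 8.000
  cycle 1 → 1: weight = 1, length = 1, mean = 1/1 ≈ 1.000
  cycle 2 → 2: weight = 2, length = 1, mean = 2/1 ≈ 2.000
  cycle 0 → 1 → 0: weight = 9, length = 2, mean = 9/2 ≈ 4.500
  cycle 0 → 2 → 0: weight = 15, length = 2, mean = 15/2 ≈ 7.500
  cycle 1 → 0 → 1: weight = 9, length = 2, mean = 9/2 ≈ 4.500
Minimum mean = 1.000, attained e.g. along the cycle 1 → 1 with weight 1 and length 1. So λ(A) = 1/1 = 1.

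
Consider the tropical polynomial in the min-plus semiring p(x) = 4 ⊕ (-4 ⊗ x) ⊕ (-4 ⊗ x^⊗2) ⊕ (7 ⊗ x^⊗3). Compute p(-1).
p(-1) = -6

A tropical monomial a ⊗ x^⊗i evaluates to a + i · x. Evaluating each term at x = -1:
  Term 0 contributes 4 + 0 · -1 = 4
  Term 1 contributes -4 + 1 · -1 = -5
  Term 2 contributes -4 + 2 · -1 = -6
  Term 3 contributes 7 + 3 · -1 = 4
p(-1) = ⊕ of these = min[4, -5, -6, 4] = -6.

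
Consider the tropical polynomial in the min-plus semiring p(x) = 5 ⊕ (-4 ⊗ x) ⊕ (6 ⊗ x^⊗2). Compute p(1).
p(1) = -3

A tropical monomial a ⊗ x^⊗i evaluates to a + i · x. Evaluating each term at x = 1:
  Term 0 contributes 5 + 0 · 1 = 5
  Term 1 contributes -4 + 1 · 1 = -3
  Term 2 contributes 6 + 2 · 1 = 8
p(1) = ⊕ of these = min[5, -3, 8] = -3.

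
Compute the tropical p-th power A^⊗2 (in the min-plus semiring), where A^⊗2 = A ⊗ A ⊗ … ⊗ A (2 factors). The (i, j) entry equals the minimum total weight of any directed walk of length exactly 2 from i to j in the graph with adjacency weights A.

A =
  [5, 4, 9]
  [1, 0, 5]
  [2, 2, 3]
A^⊗2 =
  [5, 4, 9]
  [1, 0, 5]
  [3, 2, 6]

Each entry (A^⊗2)_ij equals the minimum over all length-2 walks i = v_0 → v_1 → … → v_2 = j of Σ_t A[v_t][v_{t+1}]. For example, for (i, j) = (0, 2) we minimise over 3 possible intermediate vertex sequences; the minimum is 9, attained along the walk 0 → 1 → 2.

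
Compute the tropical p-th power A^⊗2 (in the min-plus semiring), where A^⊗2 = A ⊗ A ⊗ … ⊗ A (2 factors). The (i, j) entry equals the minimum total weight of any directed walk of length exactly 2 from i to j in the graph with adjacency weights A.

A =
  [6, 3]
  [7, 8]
A^⊗2 =
  [10, 9]
  [13, 10]

Each entry (A^⊗2)_ij equals the minimum over all length-2 walks i = v_0 → v_1 → … → v_2 = j of Σ_t A[v_t][v_{t+1}]. For example, for (i, j) = (0, 1) we minimise over 2 possible intermediate vertex sequences; the minimum is 9, attained along the walk 0 → 0 → 1.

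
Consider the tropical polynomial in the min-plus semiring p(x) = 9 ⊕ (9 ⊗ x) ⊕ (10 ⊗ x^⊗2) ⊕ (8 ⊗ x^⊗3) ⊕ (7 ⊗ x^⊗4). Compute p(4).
p(4) = 9

A tropical monomial a ⊗ x^⊗i evaluates to a + i · x. Evaluating each term at x = 4:
  Term 0 contributes 9 + 0 · 4 = 9
  Term 1 contributes 9 + 1 · 4 = 13
  Term 2 contributes 10 + 2 · 4 = 18
  Term 3 contributes 8 + 3 · 4 = 20
  Term 4 contributes 7 + 4 · 4 = 23
p(4) = ⊕ of these = min[9, 13, 18, 20, 23] = 9.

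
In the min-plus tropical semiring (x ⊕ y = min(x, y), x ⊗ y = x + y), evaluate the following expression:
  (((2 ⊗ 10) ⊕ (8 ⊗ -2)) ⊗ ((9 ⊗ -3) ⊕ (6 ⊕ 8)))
(((2 ⊗ 10) ⊕ (8 ⊗ -2)) ⊗ ((9 ⊗ -3) ⊕ (6 ⊕ 8))) = 12

Expand innermost to outermost. Recall ⊕ takes the minimum of its arguments and ⊗ takes their sum. Working out the expression (((2 ⊗ 10) ⊕ (8 ⊗ -2)) ⊗ ((9 ⊗ -3) ⊕ (6 ⊕ 8))) gives 12.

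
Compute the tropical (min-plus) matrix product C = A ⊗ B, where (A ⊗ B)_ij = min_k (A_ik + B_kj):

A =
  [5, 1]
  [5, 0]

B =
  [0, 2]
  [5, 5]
A ⊗ B =
  [5, 6]
  [5, 5]

Apply the min-plus product entry-by-entry:
  C[0][0] = min over k of (A[0][0] + B[0][0] = 5 + 0 = 5, A[0][1] + B[1][0] = 1 + 5 = 6) = 5 (attained at k = 0)
  C[0][1] = min over k of (A[0][0] + B[0][1] = 5 + 2 = 7, A[0][1] + B[1][1] = 1 + 5 = 6) = 6 (attained at k = 1)
  C[1][0] = min over k of (A[1][0] + B[0][0] = 5 + 0 = 5, A[1][1] + B[1][0] = 0 + 5 = 5) = 5 (attained at k = 0)
  C[1][1] = min over k of (A[1][0] + B[0][1] = 5 + 2 = 7, A[1][1] + B[1][1] = 0 + 5 = 5) = 5 (attained at k = 1)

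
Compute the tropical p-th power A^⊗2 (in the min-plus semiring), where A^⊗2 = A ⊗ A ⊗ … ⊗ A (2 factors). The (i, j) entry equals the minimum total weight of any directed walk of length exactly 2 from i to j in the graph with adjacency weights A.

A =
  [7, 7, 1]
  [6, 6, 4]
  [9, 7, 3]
A^⊗2 =
  [10, 8, 4]
  [12, 11, 7]
  [12, 10, 6]

Each entry (A^⊗2)_ij equals the minimum over all length-2 walks i = v_0 → v_1 → … → v_2 = j of Σ_t A[v_t][v_{t+1}]. For example, for (i, j) = (0, 2) we minimise over 3 possible intermediate vertex sequences; the minimum is 4, attained along the walk 0 → 2 → 2.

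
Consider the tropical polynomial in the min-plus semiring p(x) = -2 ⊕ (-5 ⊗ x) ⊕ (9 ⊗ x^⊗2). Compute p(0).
p(0) = -5

A tropical monomial a ⊗ x^⊗i evaluates to a + i · x. Evaluating each term at x = 0:
  Term 0 contributes -2 + 0 · 0 = -2
  Term 1 contributes -5 + 1 · 0 = -5
  Term 2 contributes 9 + 2 · 0 = 9
p(0) = ⊕ of these = min[-2, -5, 9] = -5.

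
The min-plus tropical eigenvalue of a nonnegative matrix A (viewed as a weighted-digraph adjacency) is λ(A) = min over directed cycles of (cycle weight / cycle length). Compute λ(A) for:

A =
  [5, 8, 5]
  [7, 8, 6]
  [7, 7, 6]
λ(A) = 5

Enumerate directed cycles and compute their means (weight / length). Sample:
  cycle 0 → 0: weight = 5, length = 1, mean = 5/1 ≈ 5.000
  cycle 1 → 1: weight = 8, length = 1, mean = 8/1 ≈ 8.000
  cycle 2 → 2: weight = 6, length = 1, mean = 6/1 ≈ 6.000
  cycle 0 → 1 → 0: weight = 15, length = 2, mean = 15/2 ≈ 7.500
  cycle 0 → 2 → 0: weight = 12, length = 2, mean = 12/2 ≈ 6.000
  cycle 1 → 0 → 1: weight = 15, length = 2, mean = 15/2 ≈ 7.500
Minimum mean = 5.000, attained e.g. along the cycle 0 → 0 with weight 5 and length 1. So λ(A) = 5/1 = 5.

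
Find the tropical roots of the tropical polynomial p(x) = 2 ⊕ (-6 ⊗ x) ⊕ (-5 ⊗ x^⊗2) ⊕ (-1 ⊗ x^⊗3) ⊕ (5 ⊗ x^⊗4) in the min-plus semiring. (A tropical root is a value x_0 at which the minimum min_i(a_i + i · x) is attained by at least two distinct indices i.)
Roots: {-6, -4, -1, 8}

Each tropical root is a break point of the lower envelope of the lines y = a_i + i · x (there are 5 lines, with slopes 0, 1, ..., 4). Only the lines that attain the minimum somewhere contribute to roots; other lines are dominated. Here the surviving (envelope) indices are i = 4, i = 3, i = 2, i = 1, i = 0.
Intersections between consecutive envelope lines give the roots: for adjacent envelope indices i < j the intersection is x = (a_i − a_j) / (j − i). Reading off the sorted break points: {-6, -4, -1, 8}.
Verification: at each break x_0, at least two indices attain the minimum of min_i(a_i + i · x_0).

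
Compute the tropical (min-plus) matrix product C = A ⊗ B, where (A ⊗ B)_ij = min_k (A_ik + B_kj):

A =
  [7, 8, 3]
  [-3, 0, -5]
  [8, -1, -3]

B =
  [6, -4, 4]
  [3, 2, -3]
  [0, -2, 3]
A ⊗ B =
  [3, 1, 5]
  [-5, -7, -3]
  [-3, -5, -4]

Apply the min-plus product entry-by-entry:
  C[0][0] = min over k of (A[0][0] + B[0][0] = 7 + 6 = 13, A[0][1] + B[1][0] = 8 + 3 = 11, A[0][2] + B[2][0] = 3 + 0 = 3) = 3 (attained at k = 2)
  C[0][1] = min over k of (A[0][0] + B[0][1] = 7 + -4 = 3, A[0][1] + B[1][1] = 8 + 2 = 10, A[0][2] + B[2][1] = 3 + -2 = 1) = 1 (attained at k = 2)
  C[0][2] = min over k of (A[0][0] + B[0][2] = 7 + 4 = 11, A[0][1] + B[1][2] = 8 + -3 = 5, A[0][2] + B[2][2] = 3 + 3 = 6) = 5 (attained at k = 1)
  C[1][0] = min over k of (A[1][0] + B[0][0] = -3 + 6 = 3, A[1][1] + B[1][0] = 0 + 3 = 3, A[1][2] + B[2][0] = -5 + 0 = -5) = -5 (attained at k = 2)
  C[1][1] = min over k of (A[1][0] + B[0][1] = -3 + -4 = -7, A[1][1] + B[1][1] = 0 + 2 = 2, A[1][2] + B[2][1] = -5 + -2 = -7) = -7 (attained at k = 0)
  C[1][2] = min over k of (A[1][0] + B[0][2] = -3 + 4 = 1, A[1][1] + B[1][2] = 0 + -3 = -3, A[1][2] + B[2][2] = -5 + 3 = -2) = -3 (attained at k = 1)
  C[2][0] = min over k of (A[2][0] + B[0][0] = 8 + 6 = 14, A[2][1] + B[1][0] = -1 + 3 = 2, A[2][2] + B[2][0] = -3 + 0 = -3) = -3 (attained at k = 2)
  C[2][1] = min over k of (A[2][0] + B[0][1] = 8 + -4 = 4, A[2][1] + B[1][1] = -1 + 2 = 1, A[2][2] + B[2][1] = -3 + -2 = -5) = -5 (attained at k = 2)
  C[2][2] = min over k of (A[2][0] + B[0][2] = 8 + 4 = 12, A[2][1] + B[1][2] = -1 + -3 = -4, A[2][2] + B[2][2] = -3 + 3 = 0) = -4 (attained at k = 1)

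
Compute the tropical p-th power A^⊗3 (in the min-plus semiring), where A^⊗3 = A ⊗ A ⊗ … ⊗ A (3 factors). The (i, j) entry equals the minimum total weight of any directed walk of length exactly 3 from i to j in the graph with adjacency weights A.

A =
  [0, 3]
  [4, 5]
A^⊗3 =
  [0, 3]
  [4, 7]

Each entry (A^⊗3)_ij equals the minimum over all length-3 walks i = v_0 → v_1 → … → v_3 = j of Σ_t A[v_t][v_{t+1}]. For example, for (i, j) = (0, 1) we minimise over 4 possible intermediate vertex sequences; the minimum is 3, attained along the walk 0 → 0 → 0 → 1.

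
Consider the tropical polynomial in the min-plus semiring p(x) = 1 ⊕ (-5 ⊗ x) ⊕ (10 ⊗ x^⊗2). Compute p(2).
p(2) = -3

A tropical monomial a ⊗ x^⊗i evaluates to a + i · x. Evaluating each term at x = 2:
  Term 0 contributes 1 + 0 · 2 = 1
  Term 1 contributes -5 + 1 · 2 = -3
  Term 2 contributes 10 + 2 · 2 = 14
p(2) = ⊕ of these = min[1, -3, 14] = -3.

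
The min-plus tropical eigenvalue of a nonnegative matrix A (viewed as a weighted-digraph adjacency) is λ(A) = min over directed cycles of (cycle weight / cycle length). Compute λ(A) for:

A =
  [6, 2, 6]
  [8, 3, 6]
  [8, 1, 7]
λ(A) = 3

Enumerate directed cycles and compute their means (weight / length). Sample:
  cycle 0 → 0: weight = 6, length = 1, mean = 6/1 ≈ 6.000
  cycle 1 → 1: weight = 3, length = 1, mean = 3/1 ≈ 3.000
  cycle 2 → 2: weight = 7, length = 1, mean = 7/1 ≈ 7.000
  cycle 0 → 1 → 0: weight = 10, length = 2, mean = 10/2 ≈ 5.000
  cycle 0 → 2 → 0: weight = 14, length = 2, mean = 14/2 ≈ 7.000
  cycle 1 → 0 → 1: weight = 10, length = 2, mean = 10/2 ≈ 5.000
Minimum mean = 3.000, attained e.g. along the cycle 1 → 1 with weight 3 and length 1. So λ(A) = 3/1 = 3.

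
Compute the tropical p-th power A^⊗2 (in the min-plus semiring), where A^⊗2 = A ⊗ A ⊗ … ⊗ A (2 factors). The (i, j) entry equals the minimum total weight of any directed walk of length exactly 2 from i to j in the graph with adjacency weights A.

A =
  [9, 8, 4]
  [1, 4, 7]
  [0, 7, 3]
A^⊗2 =
  [4, 11, 7]
  [5, 8, 5]
  [3, 8, 4]

Each entry (A^⊗2)_ij equals the minimum over all length-2 walks i = v_0 → v_1 → … → v_2 = j of Σ_t A[v_t][v_{t+1}]. For example, for (i, j) = (0, 2) we minimise over 3 possible intermediate vertex sequences; the minimum is 7, attained along the walk 0 → 2 → 2.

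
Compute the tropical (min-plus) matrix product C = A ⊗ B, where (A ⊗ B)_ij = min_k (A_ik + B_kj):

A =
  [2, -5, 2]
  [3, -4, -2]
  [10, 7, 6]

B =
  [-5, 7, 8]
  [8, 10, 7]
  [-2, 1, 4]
A ⊗ B =
  [-3, 3, 2]
  [-4, -1, 2]
  [4, 7, 10]

Apply the min-plus product entry-by-entry:
  C[0][0] = min over k of (A[0][0] + B[0][0] = 2 + -5 = -3, A[0][1] + B[1][0] = -5 + 8 = 3, A[0][2] + B[2][0] = 2 + -2 = 0) = -3 (attained at k = 0)
  C[0][1] = min over k of (A[0][0] + B[0][1] = 2 + 7 = 9, A[0][1] + B[1][1] = -5 + 10 = 5, A[0][2] + B[2][1] = 2 + 1 = 3) = 3 (attained at k = 2)
  C[0][2] = min over k of (A[0][0] + B[0][2] = 2 + 8 = 10, A[0][1] + B[1][2] = -5 + 7 = 2, A[0][2] + B[2][2] = 2 + 4 = 6) = 2 (attained at k = 1)
  C[1][0] = min over k of (A[1][0] + B[0][0] = 3 + -5 = -2, A[1][1] + B[1][0] = -4 + 8 = 4, A[1][2] + B[2][0] = -2 + -2 = -4) = -4 (attained at k = 2)
  C[1][1] = min over k of (A[1][0] + B[0][1] = 3 + 7 = 10, A[1][1] + B[1][1] = -4 + 10 = 6, A[1][2] + B[2][1] = -2 + 1 = -1) = -1 (attained at k = 2)
  C[1][2] = min over k of (A[1][0] + B[0][2] = 3 + 8 = 11, A[1][1] + B[1][2] = -4 + 7 = 3, A[1][2] + B[2][2] = -2 + 4 = 2) = 2 (attained at k = 2)
  C[2][0] = min over k of (A[2][0] + B[0][0] = 10 + -5 = 5, A[2][1] + B[1][0] = 7 + 8 = 15, A[2][2] + B[2][0] = 6 + -2 = 4) = 4 (attained at k = 2)
  C[2][1] = min over k of (A[2][0] + B[0][1] = 10 + 7 = 17, A[2][1] + B[1][1] = 7 + 10 = 17, A[2][2] + B[2][1] = 6 + 1 = 7) = 7 (attained at k = 2)
  C[2][2] = min over k of (A[2][0] + B[0][2] = 10 + 8 = 18, A[2][1] + B[1][2] = 7 + 7 = 14, A[2][2] + B[2][2] = 6 + 4 = 10) = 10 (attained at k = 2)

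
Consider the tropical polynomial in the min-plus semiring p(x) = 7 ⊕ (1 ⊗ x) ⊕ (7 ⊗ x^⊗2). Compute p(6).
p(6) = 7

A tropical monomial a ⊗ x^⊗i evaluates to a + i · x. Evaluating each term at x = 6:
  Term 0 contributes 7 + 0 · 6 = 7
  Term 1 contributes 1 + 1 · 6 = 7
  Term 2 contributes 7 + 2 · 6 = 19
p(6) = ⊕ of these = min[7, 7, 19] = 7.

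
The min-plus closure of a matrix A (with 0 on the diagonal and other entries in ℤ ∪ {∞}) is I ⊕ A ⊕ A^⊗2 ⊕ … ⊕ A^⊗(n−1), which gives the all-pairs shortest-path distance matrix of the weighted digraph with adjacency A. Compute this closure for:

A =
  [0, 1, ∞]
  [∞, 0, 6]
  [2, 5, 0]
Closure =
  [0, 1, 7]
  [8, 0, 6]
  [2, 3, 0]

This is the Floyd-Warshall all-pairs shortest-path computation. For each intermediate vertex k = 0, 1, …, 2, update dist[i][j] ← min(dist[i][j], dist[i][k] + dist[k][j]). The final matrix gives, for each (i, j), the minimum total weight of any directed path from i to j (possibly empty when i = j).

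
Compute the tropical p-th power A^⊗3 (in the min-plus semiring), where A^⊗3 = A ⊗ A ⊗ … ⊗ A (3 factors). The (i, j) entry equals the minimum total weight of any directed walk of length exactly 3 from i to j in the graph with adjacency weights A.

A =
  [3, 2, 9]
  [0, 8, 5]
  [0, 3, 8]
A^⊗3 =
  [5, 4, 10]
  [2, 5, 7]
  [2, 5, 7]

Each entry (A^⊗3)_ij equals the minimum over all length-3 walks i = v_0 → v_1 → … → v_3 = j of Σ_t A[v_t][v_{t+1}]. For example, for (i, j) = (0, 2) we minimise over 9 possible intermediate vertex sequences; the minimum is 10, attained along the walk 0 → 0 → 1 → 2.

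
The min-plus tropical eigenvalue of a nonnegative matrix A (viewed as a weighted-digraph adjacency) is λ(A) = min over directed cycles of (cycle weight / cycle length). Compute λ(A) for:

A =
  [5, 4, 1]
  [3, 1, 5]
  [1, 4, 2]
λ(A) = 1

Enumerate directed cycles and compute their means (weight / length). Sample:
  cycle 0 → 0: weight = 5, length = 1, mean = 5/1 ≈ 5.000
  cycle 1 → 1: weight = 1, length = 1, mean = 1/1 ≈ 1.000
  cycle 2 → 2: weight = 2, length = 1, mean = 2/1 ≈ 2.000
  cycle 0 → 1 → 0: weight = 7, length = 2, mean = 7/2 ≈ 3.500
  cycle 0 → 2 → 0: weight = 2, length = 2, mean = 2/2 ≈ 1.000
  cycle 1 → 0 → 1: weight = 7, length = 2, mean = 7/2 ≈ 3.500
Minimum mean = 1.000, attained e.g. along the cycle 1 → 1 with weight 1 and length 1. So λ(A) = 1/1 = 1.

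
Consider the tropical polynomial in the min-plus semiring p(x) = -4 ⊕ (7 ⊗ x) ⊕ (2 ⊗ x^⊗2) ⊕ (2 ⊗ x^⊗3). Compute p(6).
p(6) = -4

A tropical monomial a ⊗ x^⊗i evaluates to a + i · x. Evaluating each term at x = 6:
  Term 0 contributes -4 + 0 · 6 = -4
  Term 1 contributes 7 + 1 · 6 = 13
  Term 2 contributes 2 + 2 · 6 = 14
  Term 3 contributes 2 + 3 · 6 = 20
p(6) = ⊕ of these = min[-4, 13, 14, 20] = -4.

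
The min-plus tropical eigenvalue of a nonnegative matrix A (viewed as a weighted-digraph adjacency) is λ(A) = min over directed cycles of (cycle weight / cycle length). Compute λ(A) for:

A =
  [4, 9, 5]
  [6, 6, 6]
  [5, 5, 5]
λ(A) = 4

Enumerate directed cycles and compute their means (weight / length). Sample:
  cycle 0 → 0: weight = 4, length = 1, mean = 4/1 ≈ 4.000
  cycle 1 → 1: weight = 6, length = 1, mean = 6/1 ≈ 6.000
  cycle 2 → 2: weight = 5, length = 1, mean = 5/1 ≈ 5.000
  cycle 0 → 1 → 0: weight = 15, length = 2, mean = 15/2 ≈ 7.500
  cycle 0 → 2 → 0: weight = 10, length = 2, mean = 10/2 ≈ 5.000
  cycle 1 → 0 → 1: weight = 15, length = 2, mean = 15/2 ≈ 7.500
Minimum mean = 4.000, attained e.g. along the cycle 0 → 0 with weight 4 and length 1. So λ(A) = 4/1 = 4.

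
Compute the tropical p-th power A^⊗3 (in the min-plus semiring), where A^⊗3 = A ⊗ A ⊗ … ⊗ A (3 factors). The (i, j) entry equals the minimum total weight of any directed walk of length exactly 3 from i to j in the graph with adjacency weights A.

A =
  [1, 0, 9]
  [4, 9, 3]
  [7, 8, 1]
A^⊗3 =
  [3, 2, 4]
  [6, 5, 5]
  [9, 8, 3]

Each entry (A^⊗3)_ij equals the minimum over all length-3 walks i = v_0 → v_1 → … → v_3 = j of Σ_t A[v_t][v_{t+1}]. For example, for (i, j) = (0, 2) we minimise over 9 possible intermediate vertex sequences; the minimum is 4, attained along the walk 0 → 0 → 1 → 2.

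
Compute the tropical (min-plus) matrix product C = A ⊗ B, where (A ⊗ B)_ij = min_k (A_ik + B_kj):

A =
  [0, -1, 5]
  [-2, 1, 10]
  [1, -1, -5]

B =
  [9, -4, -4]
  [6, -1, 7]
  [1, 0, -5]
A ⊗ B =
  [5, -4, -4]
  [7, -6, -6]
  [-4, -5, -10]

Apply the min-plus product entry-by-entry:
  C[0][0] = min over k of (A[0][0] + B[0][0] = 0 + 9 = 9, A[0][1] + B[1][0] = -1 + 6 = 5, A[0][2] + B[2][0] = 5 + 1 = 6) = 5 (attained at k = 1)
  C[0][1] = min over k of (A[0][0] + B[0][1] = 0 + -4 = -4, A[0][1] + B[1][1] = -1 + -1 = -2, A[0][2] + B[2][1] = 5 + 0 = 5) = -4 (attained at k = 0)
  C[0][2] = min over k of (A[0][0] + B[0][2] = 0 + -4 = -4, A[0][1] + B[1][2] = -1 + 7 = 6, A[0][2] + B[2][2] = 5 + -5 = 0) = -4 (attained at k = 0)
  C[1][0] = min over k of (A[1][0] + B[0][0] = -2 + 9 = 7, A[1][1] + B[1][0] = 1 + 6 = 7, A[1][2] + B[2][0] = 10 + 1 = 11) = 7 (attained at k = 0)
  C[1][1] = min over k of (A[1][0] + B[0][1] = -2 + -4 = -6, A[1][1] + B[1][1] = 1 + -1 = 0, A[1][2] + B[2][1] = 10 + 0 = 10) = -6 (attained at k = 0)
  C[1][2] = min over k of (A[1][0] + B[0][2] = -2 + -4 = -6, A[1][1] + B[1][2] = 1 + 7 = 8, A[1][2] + B[2][2] = 10 + -5 = 5) = -6 (attained at k = 0)
  C[2][0] = min over k of (A[2][0] + B[0][0] = 1 + 9 = 10, A[2][1] + B[1][0] = -1 + 6 = 5, A[2][2] + B[2][0] = -5 + 1 = -4) = -4 (attained at k = 2)
  C[2][1] = min over k of (A[2][0] + B[0][1] = 1 + -4 = -3, A[2][1] + B[1][1] = -1 + -1 = -2, A[2][2] + B[2][1] = -5 + 0 = -5) = -5 (attained at k = 2)
  C[2][2] = min over k of (A[2][0] + B[0][2] = 1 + -4 = -3, A[2][1] + B[1][2] = -1 + 7 = 6, A[2][2] + B[2][2] = -5 + -5 = -10) = -10 (attained at k = 2)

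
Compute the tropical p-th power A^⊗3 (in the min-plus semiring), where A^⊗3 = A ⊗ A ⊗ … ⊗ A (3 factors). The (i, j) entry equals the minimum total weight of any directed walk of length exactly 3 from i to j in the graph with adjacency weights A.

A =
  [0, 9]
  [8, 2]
A^⊗3 =
  [0, 9]
  [8, 6]

Each entry (A^⊗3)_ij equals the minimum over all length-3 walks i = v_0 → v_1 → … → v_3 = j of Σ_t A[v_t][v_{t+1}]. For example, for (i, j) = (0, 1) we minimise over 4 possible intermediate vertex sequences; the minimum is 9, attained along the walk 0 → 0 → 0 → 1.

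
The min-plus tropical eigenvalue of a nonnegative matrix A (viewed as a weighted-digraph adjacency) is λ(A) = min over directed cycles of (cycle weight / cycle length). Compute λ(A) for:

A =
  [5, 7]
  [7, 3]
λ(A) = 3

Enumerate directed cycles and compute their means (weight / length). Sample:
  cycle 0 → 0: weight = 5, length = 1, mean = 5/1 ≈ 5.000
  cycle 1 → 1: weight = 3, length = 1, mean = 3/1 ≈ 3.000
  cycle 0 → 1 → 0: weight = 14, length = 2, mean = 14/2 ≈ 7.000
  cycle 1 → 0 → 1: weight = 14, length = 2, mean = 14/2 ≈ 7.000
Minimum mean = 3.000, attained e.g. along the cycle 1 → 1 with weight 3 and length 1. So λ(A) = 3/1 = 3.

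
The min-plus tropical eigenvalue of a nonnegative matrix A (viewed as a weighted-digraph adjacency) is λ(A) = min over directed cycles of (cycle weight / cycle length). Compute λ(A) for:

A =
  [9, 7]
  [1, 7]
λ(A) = 4

Enumerate directed cycles and compute their means (weight / length). Sample:
  cycle 0 → 0: weight = 9, length = 1, mean = 9/1 ≈ 9.000
  cycle 1 → 1: weight = 7, length = 1, mean = 7/1 ≈ 7.000
  cycle 0 → 1 → 0: weight = 8, length = 2, mean = 8/2 ≈ 4.000
  cycle 1 → 0 → 1: weight = 8, length = 2, mean = 8/2 ≈ 4.000
Minimum mean = 4.000, attained e.g. along the cycle 0 → 1 → 0 with weight 8 and length 2. So λ(A) = 8/2 = 4.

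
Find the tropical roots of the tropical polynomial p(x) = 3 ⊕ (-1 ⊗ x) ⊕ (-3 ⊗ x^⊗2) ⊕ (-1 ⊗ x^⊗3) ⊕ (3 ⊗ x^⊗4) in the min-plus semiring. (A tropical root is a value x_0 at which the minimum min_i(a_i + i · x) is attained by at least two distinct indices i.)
Roots: {-4, -2, 2, 4}

Each tropical root is a break point of the lower envelope of the lines y = a_i + i · x (there are 5 lines, with slopes 0, 1, ..., 4). Only the lines that attain the minimum somewhere contribute to roots; other lines are dominated. Here the surviving (envelope) indices are i = 4, i = 3, i = 2, i = 1, i = 0.
Intersections between consecutive envelope lines give the roots: for adjacent envelope indices i < j the intersection is x = (a_i − a_j) / (j − i). Reading off the sorted break points: {-4, -2, 2, 4}.
Verification: at each break x_0, at least two indices attain the minimum of min_i(a_i + i · x_0).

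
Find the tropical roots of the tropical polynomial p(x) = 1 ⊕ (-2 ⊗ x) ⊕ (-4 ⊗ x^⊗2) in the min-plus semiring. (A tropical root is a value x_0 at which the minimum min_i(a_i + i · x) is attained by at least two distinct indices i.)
Roots: {2, 3}

Each tropical root is a break point of the lower envelope of the lines y = a_i + i · x (there are 3 lines, with slopes 0, 1, ..., 2). Only the lines that attain the minimum somewhere contribute to roots; other lines are dominated. Here the surviving (envelope) indices are i = 2, i = 1, i = 0.
Intersections between consecutive envelope lines give the roots: for adjacent envelope indices i < j the intersection is x = (a_i − a_j) / (j − i). Reading off the sorted break points: {2, 3}.
Verification: at each break x_0, at least two indices attain the minimum of min_i(a_i + i · x_0).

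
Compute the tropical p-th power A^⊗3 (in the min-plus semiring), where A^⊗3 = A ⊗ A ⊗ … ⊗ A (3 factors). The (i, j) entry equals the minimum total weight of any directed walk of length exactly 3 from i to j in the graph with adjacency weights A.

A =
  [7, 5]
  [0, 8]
A^⊗3 =
  [12, 10]
  [5, 12]

Each entry (A^⊗3)_ij equals the minimum over all length-3 walks i = v_0 → v_1 → … → v_3 = j of Σ_t A[v_t][v_{t+1}]. For example, for (i, j) = (0, 1) we minimise over 4 possible intermediate vertex sequences; the minimum is 10, attained along the walk 0 → 1 → 0 → 1.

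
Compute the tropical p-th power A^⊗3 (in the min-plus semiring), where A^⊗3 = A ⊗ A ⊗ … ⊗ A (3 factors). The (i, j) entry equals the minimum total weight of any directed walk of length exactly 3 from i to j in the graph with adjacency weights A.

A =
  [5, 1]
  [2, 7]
A^⊗3 =
  [8, 4]
  [5, 8]

Each entry (A^⊗3)_ij equals the minimum over all length-3 walks i = v_0 → v_1 → … → v_3 = j of Σ_t A[v_t][v_{t+1}]. For example, for (i, j) = (0, 1) we minimise over 4 possible intermediate vertex sequences; the minimum is 4, attained along the walk 0 → 1 → 0 → 1.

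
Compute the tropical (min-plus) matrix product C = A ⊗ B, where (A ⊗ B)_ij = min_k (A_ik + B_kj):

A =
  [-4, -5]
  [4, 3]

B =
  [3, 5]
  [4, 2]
A ⊗ B =
  [-1, -3]
  [7, 5]

Apply the min-plus product entry-by-entry:
  C[0][0] = min over k of (A[0][0] + B[0][0] = -4 + 3 = -1, A[0][1] + B[1][0] = -5 + 4 = -1) = -1 (attained at k = 0)
  C[0][1] = min over k of (A[0][0] + B[0][1] = -4 + 5 = 1, A[0][1] + B[1][1] = -5 + 2 = -3) = -3 (attained at k = 1)
  C[1][0] = min over k of (A[1][0] + B[0][0] = 4 + 3 = 7, A[1][1] + B[1][0] = 3 + 4 = 7) = 7 (attained at k = 0)
  C[1][1] = min over k of (A[1][0] + B[0][1] = 4 + 5 = 9, A[1][1] + B[1][1] = 3 + 2 = 5) = 5 (attained at k = 1)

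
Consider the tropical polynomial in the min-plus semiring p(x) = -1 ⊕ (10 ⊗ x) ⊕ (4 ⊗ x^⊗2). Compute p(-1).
p(-1) = -1

A tropical monomial a ⊗ x^⊗i evaluates to a + i · x. Evaluating each term at x = -1:
  Term 0 contributes -1 + 0 · -1 = -1
  Term 1 contributes 10 + 1 · -1 = 9
  Term 2 contributes 4 + 2 · -1 = 2
p(-1) = ⊕ of these = min[-1, 9, 2] = -1.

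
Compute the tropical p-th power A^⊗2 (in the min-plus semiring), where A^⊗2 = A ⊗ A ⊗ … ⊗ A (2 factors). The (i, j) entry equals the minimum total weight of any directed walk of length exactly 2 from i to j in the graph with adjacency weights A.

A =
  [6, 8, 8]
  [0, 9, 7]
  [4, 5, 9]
A^⊗2 =
  [8, 13, 14]
  [6, 8, 8]
  [5, 12, 12]

Each entry (A^⊗2)_ij equals the minimum over all length-2 walks i = v_0 → v_1 → … → v_2 = j of Σ_t A[v_t][v_{t+1}]. For example, for (i, j) = (0, 2) we minimise over 3 possible intermediate vertex sequences; the minimum is 14, attained along the walk 0 → 0 → 2.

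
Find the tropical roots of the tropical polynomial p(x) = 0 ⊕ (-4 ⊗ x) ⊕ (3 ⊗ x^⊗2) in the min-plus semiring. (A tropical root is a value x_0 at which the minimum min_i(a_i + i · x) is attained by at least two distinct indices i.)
Roots: {-7, 4}

Each tropical root is a break point of the lower envelope of the lines y = a_i + i · x (there are 3 lines, with slopes 0, 1, ..., 2). Only the lines that attain the minimum somewhere contribute to roots; other lines are dominated. Here the surviving (envelope) indices are i = 2, i = 1, i = 0.
Intersections between consecutive envelope lines give the roots: for adjacent envelope indices i < j the intersection is x = (a_i − a_j) / (j − i). Reading off the sorted break points: {-7, 4}.
Verification: at each break x_0, at least two indices attain the minimum of min_i(a_i + i · x_0).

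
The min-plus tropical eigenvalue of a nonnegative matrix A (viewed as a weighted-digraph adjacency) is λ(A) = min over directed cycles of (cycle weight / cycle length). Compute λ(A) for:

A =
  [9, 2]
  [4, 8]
λ(A) = 3

Enumerate directed cycles and compute their means (weight / length). Sample:
  cycle 0 → 0: weight = 9, length = 1, mean = 9/1 ≈ 9.000
  cycle 1 → 1: weight = 8, length = 1, mean = 8/1 ≈ 8.000
  cycle 0 → 1 → 0: weight = 6, length = 2, mean = 6/2 ≈ 3.000
  cycle 1 → 0 → 1: weight = 6, length = 2, mean = 6/2 ≈ 3.000
Minimum mean = 3.000, attained e.g. along the cycle 0 → 1 → 0 with weight 6 and length 2. So λ(A) = 6/2 = 3.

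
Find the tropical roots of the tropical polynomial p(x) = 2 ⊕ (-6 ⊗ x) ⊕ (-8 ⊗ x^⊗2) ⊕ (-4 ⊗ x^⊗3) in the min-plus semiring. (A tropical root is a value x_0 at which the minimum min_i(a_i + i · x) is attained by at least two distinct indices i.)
Roots: {-4, 2, 8}

Each tropical root is a break point of the lower envelope of the lines y = a_i + i · x (there are 4 lines, with slopes 0, 1, ..., 3). Only the lines that attain the minimum somewhere contribute to roots; other lines are dominated. Here the surviving (envelope) indices are i = 3, i = 2, i = 1, i = 0.
Intersections between consecutive envelope lines give the roots: for adjacent envelope indices i < j the intersection is x = (a_i − a_j) / (j − i). Reading off the sorted break points: {-4, 2, 8}.
Verification: at each break x_0, at least two indices attain the minimum of min_i(a_i + i · x_0).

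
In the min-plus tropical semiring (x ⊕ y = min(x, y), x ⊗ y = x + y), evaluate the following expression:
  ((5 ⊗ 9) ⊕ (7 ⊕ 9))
((5 ⊗ 9) ⊕ (7 ⊕ 9)) = 7

Expand innermost to outermost. Recall ⊕ takes the minimum of its arguments and ⊗ takes their sum. Working out the expression ((5 ⊗ 9) ⊕ (7 ⊕ 9)) gives 7.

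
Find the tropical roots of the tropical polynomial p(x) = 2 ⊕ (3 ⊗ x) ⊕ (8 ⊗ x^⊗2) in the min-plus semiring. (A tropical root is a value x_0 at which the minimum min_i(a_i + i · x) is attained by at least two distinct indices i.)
Roots: {-5, -1}

Each tropical root is a break point of the lower envelope of the lines y = a_i + i · x (there are 3 lines, with slopes 0, 1, ..., 2). Only the lines that attain the minimum somewhere contribute to roots; other lines are dominated. Here the surviving (envelope) indices are i = 2, i = 1, i = 0.
Intersections between consecutive envelope lines give the roots: for adjacent envelope indices i < j the intersection is x = (a_i − a_j) / (j − i). Reading off the sorted break points: {-5, -1}.
Verification: at each break x_0, at least two indices attain the minimum of min_i(a_i + i · x_0).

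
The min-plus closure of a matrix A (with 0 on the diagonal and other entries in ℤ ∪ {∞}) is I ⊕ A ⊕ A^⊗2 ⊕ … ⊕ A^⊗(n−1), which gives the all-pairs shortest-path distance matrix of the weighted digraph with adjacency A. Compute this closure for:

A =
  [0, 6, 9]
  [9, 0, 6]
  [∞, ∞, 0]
Closure =
  [0, 6, 9]
  [9, 0, 6]
  [∞, ∞, 0]

This is the Floyd-Warshall all-pairs shortest-path computation. For each intermediate vertex k = 0, 1, …, 2, update dist[i][j] ← min(dist[i][j], dist[i][k] + dist[k][j]). The final matrix gives, for each (i, j), the minimum total weight of any directed path from i to j (possibly empty when i = j).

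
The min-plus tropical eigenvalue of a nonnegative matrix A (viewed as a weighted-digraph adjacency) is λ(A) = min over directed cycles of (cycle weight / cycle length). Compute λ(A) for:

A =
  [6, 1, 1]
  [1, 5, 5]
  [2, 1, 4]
λ(A) = 1

Enumerate directed cycles and compute their means (weight / length). Sample:
  cycle 0 → 0: weight = 6, length = 1, mean = 6/1 ≈ 6.000
  cycle 1 → 1: weight = 5, length = 1, mean = 5/1 ≈ 5.000
  cycle 2 → 2: weight = 4, length = 1, mean = 4/1 ≈ 4.000
  cycle 0 → 1 → 0: weight = 2, length = 2, mean = 2/2 ≈ 1.000
  cycle 0 → 2 → 0: weight = 3, length = 2, mean = 3/2 ≈ 1.500
  cycle 1 → 0 → 1: weight = 2, length = 2, mean = 2/2 ≈ 1.000
Minimum mean = 1.000, attained e.g. along the cycle 0 → 1 → 0 with weight 2 and length 2. So λ(A) = 2/2 = 1.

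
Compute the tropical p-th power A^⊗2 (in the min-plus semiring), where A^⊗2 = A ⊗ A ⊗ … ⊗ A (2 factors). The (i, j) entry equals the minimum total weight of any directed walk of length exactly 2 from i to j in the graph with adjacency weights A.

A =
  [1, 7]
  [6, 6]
A^⊗2 =
  [2, 8]
  [7, 12]

Each entry (A^⊗2)_ij equals the minimum over all length-2 walks i = v_0 → v_1 → … → v_2 = j of Σ_t A[v_t][v_{t+1}]. For example, for (i, j) = (0, 1) we minimise over 2 possible intermediate vertex sequences; the minimum is 8, attained along the walk 0 → 0 → 1.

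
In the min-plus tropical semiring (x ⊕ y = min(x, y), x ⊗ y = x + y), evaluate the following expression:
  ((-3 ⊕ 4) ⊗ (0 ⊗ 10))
((-3 ⊕ 4) ⊗ (0 ⊗ 10)) = 7

Expand innermost to outermost. Recall ⊕ takes the minimum of its arguments and ⊗ takes their sum. Working out the expression ((-3 ⊕ 4) ⊗ (0 ⊗ 10)) gives 7.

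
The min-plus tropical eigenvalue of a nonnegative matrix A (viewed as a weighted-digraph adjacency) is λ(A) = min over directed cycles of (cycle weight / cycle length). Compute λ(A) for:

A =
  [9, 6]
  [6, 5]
λ(A) = 5

Enumerate directed cycles and compute their means (weight / length). Sample:
  cycle 0 → 0: weight = 9, length = 1, mean = 9/1 ≈ 9.000
  cycle 1 → 1: weight = 5, length = 1, mean = 5/1 ≈ 5.000
  cycle 0 → 1 → 0: weight = 12, length = 2, mean = 12/2 ≈ 6.000
  cycle 1 → 0 → 1: weight = 12, length = 2, mean = 12/2 ≈ 6.000
Minimum mean = 5.000, attained e.g. along the cycle 1 → 1 with weight 5 and length 1. So λ(A) = 5/1 = 5.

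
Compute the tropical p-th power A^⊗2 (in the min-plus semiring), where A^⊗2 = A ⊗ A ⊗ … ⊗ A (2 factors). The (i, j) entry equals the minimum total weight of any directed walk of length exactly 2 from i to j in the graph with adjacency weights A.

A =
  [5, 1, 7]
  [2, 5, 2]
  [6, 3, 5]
A^⊗2 =
  [3, 6, 3]
  [7, 3, 7]
  [5, 7, 5]

Each entry (A^⊗2)_ij equals the minimum over all length-2 walks i = v_0 → v_1 → … → v_2 = j of Σ_t A[v_t][v_{t+1}]. For example, for (i, j) = (0, 2) we minimise over 3 possible intermediate vertex sequences; the minimum is 3, attained along the walk 0 → 1 → 2.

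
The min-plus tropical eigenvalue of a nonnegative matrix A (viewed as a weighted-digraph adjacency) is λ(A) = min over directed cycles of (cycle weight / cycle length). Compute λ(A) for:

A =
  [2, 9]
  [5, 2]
λ(A) = 2

Enumerate directed cycles and compute their means (weight / length). Sample:
  cycle 0 → 0: weight = 2, length = 1, mean = 2/1 ≈ 2.000
  cycle 1 → 1: weight = 2, length = 1, mean = 2/1 ≈ 2.000
  cycle 0 → 1 → 0: weight = 14, length = 2, mean = 14/2 ≈ 7.000
  cycle 1 → 0 → 1: weight = 14, length = 2, mean = 14/2 ≈ 7.000
Minimum mean = 2.000, attained e.g. along the cycle 0 → 0 with weight 2 and length 1. So λ(A) = 2/1 = 2.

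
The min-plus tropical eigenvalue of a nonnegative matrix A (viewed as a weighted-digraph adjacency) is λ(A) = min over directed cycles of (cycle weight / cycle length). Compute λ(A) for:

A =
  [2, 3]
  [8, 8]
λ(A) = 2

Enumerate directed cycles and compute their means (weight / length). Sample:
  cycle 0 → 0: weight = 2, length = 1, mean = 2/1 ≈ 2.000
  cycle 1 → 1: weight = 8, length = 1, mean = 8/1 ≈ 8.000
  cycle 0 → 1 → 0: weight = 11, length = 2, mean = 11/2 ≈ 5.500
  cycle 1 → 0 → 1: weight = 11, length = 2, mean = 11/2 ≈ 5.500
Minimum mean = 2.000, attained e.g. along the cycle 0 → 0 with weight 2 and length 1. So λ(A) = 2/1 = 2.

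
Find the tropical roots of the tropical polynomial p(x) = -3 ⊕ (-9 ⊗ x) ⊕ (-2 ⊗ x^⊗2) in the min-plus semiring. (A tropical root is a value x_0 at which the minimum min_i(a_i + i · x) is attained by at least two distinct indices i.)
Roots: {-7, 6}

Each tropical root is a break point of the lower envelope of the lines y = a_i + i · x (there are 3 lines, with slopes 0, 1, ..., 2). Only the lines that attain the minimum somewhere contribute to roots; other lines are dominated. Here the surviving (envelope) indices are i = 2, i = 1, i = 0.
Intersections between consecutive envelope lines give the roots: for adjacent envelope indices i < j the intersection is x = (a_i − a_j) / (j − i). Reading off the sorted break points: {-7, 6}.
Verification: at each break x_0, at least two indices attain the minimum of min_i(a_i + i · x_0).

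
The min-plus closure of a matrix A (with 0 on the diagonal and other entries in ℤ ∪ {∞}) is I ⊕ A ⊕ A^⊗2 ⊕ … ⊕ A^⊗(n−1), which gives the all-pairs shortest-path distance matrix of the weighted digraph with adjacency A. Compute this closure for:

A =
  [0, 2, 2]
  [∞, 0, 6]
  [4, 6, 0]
Closure =
  [0, 2, 2]
  [10, 0, 6]
  [4, 6, 0]

This is the Floyd-Warshall all-pairs shortest-path computation. For each intermediate vertex k = 0, 1, …, 2, update dist[i][j] ← min(dist[i][j], dist[i][k] + dist[k][j]). The final matrix gives, for each (i, j), the minimum total weight of any directed path from i to j (possibly empty when i = j).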